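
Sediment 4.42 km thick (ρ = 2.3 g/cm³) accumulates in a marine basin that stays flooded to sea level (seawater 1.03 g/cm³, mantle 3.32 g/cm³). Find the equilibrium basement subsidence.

2.45 km

Submarine loading: the sediment displaces seawater, and the subsidence is in turn flooded, so s (ρ_m − ρ_w) = t (ρ_sed − ρ_w).
s = 4.42 km × (2.3 − 1.03) / (3.32 − 1.03) = 2.45 km.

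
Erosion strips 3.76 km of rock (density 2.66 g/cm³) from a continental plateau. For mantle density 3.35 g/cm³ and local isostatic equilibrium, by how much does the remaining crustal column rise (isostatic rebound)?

Unloading: uplift u = e ρ_c/ρ_m = 3.76 km × 2.66/3.35 = 2.99 km.

2.99 km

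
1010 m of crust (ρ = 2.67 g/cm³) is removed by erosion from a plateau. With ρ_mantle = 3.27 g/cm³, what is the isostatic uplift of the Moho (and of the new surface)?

825 m

Unloading: uplift u = e ρ_c/ρ_m = 1010 m × 2.67/3.27 = 825 m.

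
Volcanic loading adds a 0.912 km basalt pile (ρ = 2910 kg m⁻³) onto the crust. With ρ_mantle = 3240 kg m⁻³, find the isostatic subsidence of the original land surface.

Subaerial loading: s = t ρ_load / ρ_m.
s = 0.912 km × 2910/3240 = 0.819 km.

0.819 km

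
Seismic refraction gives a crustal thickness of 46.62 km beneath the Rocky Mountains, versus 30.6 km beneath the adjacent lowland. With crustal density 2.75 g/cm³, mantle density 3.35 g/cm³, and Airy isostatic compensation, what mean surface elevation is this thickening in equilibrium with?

Excess crust Δ = 46.62 km − 30.6 km = 16.02 km, split between elevation h and root r with h + r = Δ.
Airy balance ρ_c h = (ρ_m − ρ_c) r gives r = h ρ_c/(ρ_m − ρ_c), so h (1 + ρ_c/(ρ_m − ρ_c)) = Δ, i.e. h = Δ (ρ_m − ρ_c)/ρ_m.
h = 16.02 km × 0.6/3.35 = 2.87 km.

2.87 km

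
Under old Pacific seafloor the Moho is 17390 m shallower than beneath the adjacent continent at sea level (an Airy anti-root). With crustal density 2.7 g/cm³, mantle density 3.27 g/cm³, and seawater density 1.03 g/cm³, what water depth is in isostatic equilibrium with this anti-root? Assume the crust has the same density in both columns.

5940 m

Replacing a thickness d of crust by seawater at the top must be balanced by replacing crust with mantle at the base: d (ρ_c − ρ_w) = a (ρ_m − ρ_c).
d = a (ρ_m − ρ_c)/(ρ_c − ρ_w) = 17390 m × 0.57/1.67 = 5940 m.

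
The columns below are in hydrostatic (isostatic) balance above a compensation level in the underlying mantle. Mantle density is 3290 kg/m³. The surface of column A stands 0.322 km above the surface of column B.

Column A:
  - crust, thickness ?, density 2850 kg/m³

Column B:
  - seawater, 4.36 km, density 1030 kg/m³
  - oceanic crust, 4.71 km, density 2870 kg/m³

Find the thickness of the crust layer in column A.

29.3 km

Take the compensation level at the base of the deeper column (depth z_c below the surface of column A) and equate Σ ρ_i t_i down to z_c; mantle fills any gap and the z_c terms cancel.
Column A: x×2850 + (z_c − 0 − x)×3290
Column B: 0.322×0 + 4.36×1030 + 4.71×2870 + (z_c − 0.322 − 9.07)×3290
The z_c×3290 term appears on both sides and cancels. Collect the known terms of each column as K = Σ(ρt)_known − 3290 × (depth of known layers): K_A = 0 − 3290×0 = 0; K_B = 18008.5 − 3290×(0.322 + 9.07) = −12891.18.
Balance: K_A − x×(3290 − 2850) = K_B, so x = (K_A − K_B)/(3290 − 2850) = 12891.2/440 = 29.3 km.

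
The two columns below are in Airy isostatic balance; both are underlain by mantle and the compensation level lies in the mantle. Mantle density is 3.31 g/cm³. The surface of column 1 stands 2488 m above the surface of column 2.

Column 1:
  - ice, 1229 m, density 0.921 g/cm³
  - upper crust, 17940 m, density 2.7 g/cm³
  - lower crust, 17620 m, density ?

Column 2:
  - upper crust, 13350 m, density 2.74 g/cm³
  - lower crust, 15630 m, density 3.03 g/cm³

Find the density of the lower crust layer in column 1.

Take the compensation level at the base of the deeper column (depth z_c below the surface of column 1) and equate Σ ρ_i t_i down to z_c; mantle fills any gap and the z_c terms cancel.
Column 1: 1229×0.921 + 17940×2.7 + 17620×ρ + (z_c − 36789)×3.31
Column 2: 2488×0 + 13350×2.74 + 15630×3.03 + (z_c − 2488 − 28980)×3.31
The z_c×3.31 term appears on both sides and cancels. Collect the known terms of each column as K = Σ(ρt)_known − 3.31 × (depth of known layers): K_1 = 49569.909 − 3.31×36789 = −72201.681; K_2 = 83937.9 − 3.31×(2488 + 28980) = −20221.18.
Balance: K_1 + 17620×ρ = K_2, so ρ = (K_2 − K_1)/17620 = 51980.5/17620 = 2.95 g/cm³.

2.95 g/cm³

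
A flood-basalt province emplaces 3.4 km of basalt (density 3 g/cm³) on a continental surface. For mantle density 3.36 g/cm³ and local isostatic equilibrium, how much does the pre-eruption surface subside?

Subaerial loading: s = t ρ_load / ρ_m.
s = 3.4 km × 3/3.36 = 3.04 km.

3.04 km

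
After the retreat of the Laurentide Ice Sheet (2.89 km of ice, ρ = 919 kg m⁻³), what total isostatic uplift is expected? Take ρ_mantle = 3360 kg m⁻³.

Removing the load lets mantle flow back in; uplift u satisfies ρ_ice t = ρ_m u.
u = t ρ_ice/ρ_m = 2.89 km × 919/3360 = 0.79 km.

0.79 km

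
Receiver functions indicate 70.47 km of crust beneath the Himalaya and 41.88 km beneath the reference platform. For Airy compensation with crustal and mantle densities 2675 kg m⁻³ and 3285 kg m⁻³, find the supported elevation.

Excess crust Δ = 70.47 km − 41.88 km = 28.59 km, split between elevation h and root r with h + r = Δ.
Airy balance ρ_c h = (ρ_m − ρ_c) r gives r = h ρ_c/(ρ_m − ρ_c), so h (1 + ρ_c/(ρ_m − ρ_c)) = Δ, i.e. h = Δ (ρ_m − ρ_c)/ρ_m.
h = 28.59 km × 610/3285 = 5.31 km.

5.31 km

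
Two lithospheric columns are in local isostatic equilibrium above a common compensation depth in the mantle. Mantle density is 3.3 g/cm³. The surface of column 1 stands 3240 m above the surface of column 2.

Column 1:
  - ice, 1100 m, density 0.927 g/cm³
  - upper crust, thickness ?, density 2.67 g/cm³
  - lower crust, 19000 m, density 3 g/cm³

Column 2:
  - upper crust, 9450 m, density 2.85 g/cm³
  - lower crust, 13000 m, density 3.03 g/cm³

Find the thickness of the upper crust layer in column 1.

16100 m

Take the compensation level at the base of the deeper column (depth z_c below the surface of column 1) and equate Σ ρ_i t_i down to z_c; mantle fills any gap and the z_c terms cancel.
Column 1: 1100×0.927 + x×2.67 + 19000×3 + (z_c − 20100 − x)×3.3
Column 2: 3240×0 + 9450×2.85 + 13000×3.03 + (z_c − 3240 − 22450)×3.3
The z_c×3.3 term appears on both sides and cancels. Collect the known terms of each column as K = Σ(ρt)_known − 3.3 × (depth of known layers): K_1 = 58019.7 − 3.3×20100 = −8310.3; K_2 = 66322.5 − 3.3×(3240 + 22450) = −18454.5.
Balance: K_1 − x×(3.3 − 2.67) = K_2, so x = (K_1 − K_2)/(3.3 − 2.67) = 10144.2/0.63 = 16100 m.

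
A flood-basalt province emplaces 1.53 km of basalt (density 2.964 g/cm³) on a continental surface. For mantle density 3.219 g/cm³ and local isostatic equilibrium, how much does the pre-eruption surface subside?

1.41 km

Subaerial loading: s = t ρ_load / ρ_m.
s = 1.53 km × 2.964/3.219 = 1.41 km.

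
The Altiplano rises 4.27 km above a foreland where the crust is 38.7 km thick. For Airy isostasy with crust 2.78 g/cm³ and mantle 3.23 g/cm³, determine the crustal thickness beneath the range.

69.3 km

Root depth r = h ρ_c / (ρ_m − ρ_c) = 4.27 km × 2.78 / 0.45 = 26.38 km.
Total thickness = T + h + r = 38.7 km + 4.27 km + 26.38 km = 69.3 km.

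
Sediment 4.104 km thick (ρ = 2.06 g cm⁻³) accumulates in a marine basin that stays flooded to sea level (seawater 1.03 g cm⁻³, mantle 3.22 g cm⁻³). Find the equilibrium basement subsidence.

1.93 km

Submarine loading: the sediment displaces seawater, and the subsidence is in turn flooded, so s (ρ_m − ρ_w) = t (ρ_sed − ρ_w).
s = 4.104 km × (2.06 − 1.03) / (3.22 − 1.03) = 1.93 km.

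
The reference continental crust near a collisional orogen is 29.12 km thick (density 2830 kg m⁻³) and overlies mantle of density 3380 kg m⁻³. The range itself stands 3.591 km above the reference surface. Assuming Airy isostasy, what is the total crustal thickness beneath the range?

51.2 km

Root depth r = h ρ_c / (ρ_m − ρ_c) = 3.591 km × 2830 / 550 = 18.48 km.
Total thickness = T + h + r = 29.12 km + 3.591 km + 18.48 km = 51.2 km.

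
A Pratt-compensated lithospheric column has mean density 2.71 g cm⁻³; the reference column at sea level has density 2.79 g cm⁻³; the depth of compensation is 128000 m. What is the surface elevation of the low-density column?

3780 m

ρ_ref D = ρ (D + h) → h = D (ρ_ref − ρ)/ρ.
h = 128000 m × (2.79 − 2.71)/2.71 = 3780 m.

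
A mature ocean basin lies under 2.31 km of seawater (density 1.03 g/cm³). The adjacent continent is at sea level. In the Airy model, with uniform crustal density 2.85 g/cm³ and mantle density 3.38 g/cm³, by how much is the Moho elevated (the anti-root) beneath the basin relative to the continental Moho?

Isostatic balance requires: replacing crust with seawater at the top is compensated by replacing crust with mantle at the base: d (ρ_c − ρ_w) = a (ρ_m − ρ_c).
a = d (ρ_c − ρ_w)/(ρ_m − ρ_c) = 2.31 km × 1.82/0.53 = 7.93 km.

7.93 km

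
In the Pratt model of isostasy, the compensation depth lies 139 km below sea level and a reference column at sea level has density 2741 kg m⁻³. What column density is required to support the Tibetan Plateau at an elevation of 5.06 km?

Pratt balance: ρ_ref D = ρ (D + h).
ρ = ρ_ref D/(D + h) = 2741 × 139 km/(139 km + 5.06 km) = 2640 kg m⁻³.

2640 kg m⁻³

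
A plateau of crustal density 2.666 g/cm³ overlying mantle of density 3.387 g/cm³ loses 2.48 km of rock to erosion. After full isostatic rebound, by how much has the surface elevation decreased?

Rebound u = e ρ_c/ρ_m = 2.48 km × 2.666/3.387 = 1.952 km.
Net surface drop = e − u = 2.48 km − 1.952 km = e (ρ_m − ρ_c)/ρ_m = 0.528 km.

0.528 km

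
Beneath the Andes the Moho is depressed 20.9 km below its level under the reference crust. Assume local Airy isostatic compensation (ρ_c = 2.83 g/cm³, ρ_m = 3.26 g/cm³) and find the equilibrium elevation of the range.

Isostatic balance requires: ρ_c h = (ρ_m − ρ_c) r.
h = r (ρ_m − ρ_c) / ρ_c = 20.9 km × (3.26 − 2.83) / 2.83 = 3.18 km.

3.18 km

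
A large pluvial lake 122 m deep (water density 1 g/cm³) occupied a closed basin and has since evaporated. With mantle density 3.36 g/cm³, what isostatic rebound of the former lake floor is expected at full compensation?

u = d ρ_w/ρ_m = 122 m × 1/3.36 = 36.3 m.

36.3 m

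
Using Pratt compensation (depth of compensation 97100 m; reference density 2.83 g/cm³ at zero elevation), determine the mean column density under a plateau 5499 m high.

Pratt balance: ρ_ref D = ρ (D + h).
ρ = ρ_ref D/(D + h) = 2.83 × 97100 m/(97100 m + 5499 m) = 2.68 g/cm³.

2.68 g/cm³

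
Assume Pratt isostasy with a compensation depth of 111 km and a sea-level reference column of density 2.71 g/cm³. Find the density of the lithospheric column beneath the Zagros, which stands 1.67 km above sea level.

2.67 g/cm³

Pratt balance: ρ_ref D = ρ (D + h).
ρ = ρ_ref D/(D + h) = 2.71 × 111 km/(111 km + 1.67 km) = 2.67 g/cm³.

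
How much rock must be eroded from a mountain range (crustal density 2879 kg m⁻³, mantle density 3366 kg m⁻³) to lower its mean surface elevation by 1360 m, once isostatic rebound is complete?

9400 m

Net drop Δ = e − u = e − e ρ_c/ρ_m = e (ρ_m − ρ_c)/ρ_m.
e = Δ ρ_m/(ρ_m − ρ_c) = 1360 m × 3366/487 = 9400 m.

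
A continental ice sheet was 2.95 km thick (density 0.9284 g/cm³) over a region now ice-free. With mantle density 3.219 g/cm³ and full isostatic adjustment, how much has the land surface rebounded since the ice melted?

0.851 km

Removing the load lets mantle flow back in; uplift u satisfies ρ_ice t = ρ_m u.
u = t ρ_ice/ρ_m = 2.95 km × 0.9284/3.219 = 0.851 km.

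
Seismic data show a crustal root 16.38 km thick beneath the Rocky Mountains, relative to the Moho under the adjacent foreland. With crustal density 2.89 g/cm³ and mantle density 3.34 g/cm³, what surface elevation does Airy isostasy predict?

For local isostatic compensation: ρ_c h = (ρ_m − ρ_c) r.
h = r (ρ_m − ρ_c) / ρ_c = 16.38 km × (3.34 − 2.89) / 2.89 = 2.55 km.

2.55 km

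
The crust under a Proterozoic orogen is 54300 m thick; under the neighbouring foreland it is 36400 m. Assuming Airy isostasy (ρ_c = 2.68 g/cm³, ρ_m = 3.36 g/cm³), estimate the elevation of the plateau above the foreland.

3620 m

Excess crust Δ = 54300 m − 36400 m = 17900 m, split between elevation h and root r with h + r = Δ.
Airy balance ρ_c h = (ρ_m − ρ_c) r gives r = h ρ_c/(ρ_m − ρ_c), so h (1 + ρ_c/(ρ_m − ρ_c)) = Δ, i.e. h = Δ (ρ_m − ρ_c)/ρ_m.
h = 17900 m × 0.68/3.36 = 3620 m.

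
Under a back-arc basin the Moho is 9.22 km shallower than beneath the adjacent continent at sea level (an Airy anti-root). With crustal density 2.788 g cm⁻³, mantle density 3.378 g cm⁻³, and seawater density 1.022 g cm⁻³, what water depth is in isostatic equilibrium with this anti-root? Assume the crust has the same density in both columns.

Replacing a thickness d of crust by seawater at the top must be balanced by replacing crust with mantle at the base: d (ρ_c − ρ_w) = a (ρ_m − ρ_c).
d = a (ρ_m − ρ_c)/(ρ_c − ρ_w) = 9.22 km × 0.59/1.766 = 3.08 km.

3.08 km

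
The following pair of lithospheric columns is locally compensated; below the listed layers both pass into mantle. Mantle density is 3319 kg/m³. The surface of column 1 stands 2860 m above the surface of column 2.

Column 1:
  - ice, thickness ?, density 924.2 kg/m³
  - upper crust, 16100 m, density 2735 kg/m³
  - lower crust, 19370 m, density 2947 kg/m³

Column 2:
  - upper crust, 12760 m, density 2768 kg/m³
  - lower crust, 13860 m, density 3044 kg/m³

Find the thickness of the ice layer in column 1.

Take the compensation level at the base of the deeper column (depth z_c below the surface of column 1) and equate Σ ρ_i t_i down to z_c; mantle fills any gap and the z_c terms cancel.
Column 1: x×924.2 + 16100×2735 + 19370×2947 + (z_c − 35470 − x)×3319
Column 2: 2860×0 + 12760×2768 + 13860×3044 + (z_c − 2860 − 26620)×3319
The z_c×3319 term appears on both sides and cancels. Collect the known terms of each column as K = Σ(ρt)_known − 3319 × (depth of known layers): K_1 = 101116890 − 3319×35470 = −16608040; K_2 = 77509520 − 3319×(2860 + 26620) = −20334600.
Balance: K_1 − x×(3319 − 924.2) = K_2, so x = (K_1 − K_2)/(3319 − 924.2) = 3726560/2394.8 = 1560 m.

1560 m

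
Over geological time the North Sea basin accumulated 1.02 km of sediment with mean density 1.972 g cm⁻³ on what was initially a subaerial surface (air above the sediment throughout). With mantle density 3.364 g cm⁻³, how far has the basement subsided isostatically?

0.598 km

Subaerial load: s = t ρ_sed / ρ_m = 1.02 km × 1.972/3.364 = 0.598 km.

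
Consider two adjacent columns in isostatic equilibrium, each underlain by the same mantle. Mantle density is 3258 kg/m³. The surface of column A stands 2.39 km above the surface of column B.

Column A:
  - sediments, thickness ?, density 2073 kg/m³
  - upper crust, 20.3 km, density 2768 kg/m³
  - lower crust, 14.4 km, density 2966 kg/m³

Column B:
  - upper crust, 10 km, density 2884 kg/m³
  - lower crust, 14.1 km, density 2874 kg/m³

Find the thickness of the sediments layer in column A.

2.35 km

Take the compensation level at the base of the deeper column (depth z_c below the surface of column A) and equate Σ ρ_i t_i down to z_c; mantle fills any gap and the z_c terms cancel.
Column A: x×2073 + 20.3×2768 + 14.4×2966 + (z_c − 34.7 − x)×3258
Column B: 2.39×0 + 10×2884 + 14.1×2874 + (z_c − 2.39 − 24.1)×3258
The z_c×3258 term appears on both sides and cancels. Collect the known terms of each column as K = Σ(ρt)_known − 3258 × (depth of known layers): K_A = 98900.8 − 3258×34.7 = −14151.8; K_B = 69363.4 − 3258×(2.39 + 24.1) = −16941.02.
Balance: K_A − x×(3258 − 2073) = K_B, so x = (K_A − K_B)/(3258 − 2073) = 2789.22/1185 = 2.35 km.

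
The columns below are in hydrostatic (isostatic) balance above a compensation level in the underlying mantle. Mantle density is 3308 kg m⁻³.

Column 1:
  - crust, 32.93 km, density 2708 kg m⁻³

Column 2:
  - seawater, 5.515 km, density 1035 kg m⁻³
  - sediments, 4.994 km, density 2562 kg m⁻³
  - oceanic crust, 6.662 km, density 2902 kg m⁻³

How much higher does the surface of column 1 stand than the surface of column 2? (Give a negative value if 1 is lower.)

For any compensation level in the mantle, the mantle terms cancel and isostasy reduces to e = (Σt_1 − Σt_2) − (Σ(ρt)_1 − Σ(ρt)_2) / ρ_m.
Σt_1 = 32.93 km; Σt_2 = 17.171 km; Σ(ρt)_1 = 89174.44; Σ(ρt)_2 = 37835.777 (in km·kg m⁻³).
e = (32.93 − 17.171) − (89174.44 − 37835.777) / 3308 = 0.239 km.

0.239 km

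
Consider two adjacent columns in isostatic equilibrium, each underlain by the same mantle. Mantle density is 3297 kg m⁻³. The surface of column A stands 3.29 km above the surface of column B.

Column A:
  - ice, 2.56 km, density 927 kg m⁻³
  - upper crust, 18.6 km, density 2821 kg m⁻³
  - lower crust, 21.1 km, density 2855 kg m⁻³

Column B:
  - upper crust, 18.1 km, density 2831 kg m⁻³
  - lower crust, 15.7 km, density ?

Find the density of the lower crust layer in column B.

2980 kg m⁻³

Take the compensation level at the base of the deeper column (depth z_c below the surface of column A) and equate Σ ρ_i t_i down to z_c; mantle fills any gap and the z_c terms cancel.
Column A: 2.56×927 + 18.6×2821 + 21.1×2855 + (z_c − 42.26)×3297
Column B: 3.29×0 + 18.1×2831 + 15.7×ρ + (z_c − 3.29 − 33.8)×3297
The z_c×3297 term appears on both sides and cancels. Collect the known terms of each column as K = Σ(ρt)_known − 3297 × (depth of known layers): K_A = 115084.22 − 3297×42.26 = −24247; K_B = 51241.1 − 3297×(3.29 + 33.8) = −71044.63.
Balance: K_A = K_B + 15.7×ρ, so ρ = (K_A − K_B)/15.7 = 46797.6/15.7 = 2980 kg m⁻³.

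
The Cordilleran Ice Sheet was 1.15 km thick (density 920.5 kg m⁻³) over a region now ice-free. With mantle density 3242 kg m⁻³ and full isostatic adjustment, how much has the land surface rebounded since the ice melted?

0.327 km

Removing the load lets mantle flow back in; uplift u satisfies ρ_ice t = ρ_m u.
u = t ρ_ice/ρ_m = 1.15 km × 920.5/3242 = 0.327 km.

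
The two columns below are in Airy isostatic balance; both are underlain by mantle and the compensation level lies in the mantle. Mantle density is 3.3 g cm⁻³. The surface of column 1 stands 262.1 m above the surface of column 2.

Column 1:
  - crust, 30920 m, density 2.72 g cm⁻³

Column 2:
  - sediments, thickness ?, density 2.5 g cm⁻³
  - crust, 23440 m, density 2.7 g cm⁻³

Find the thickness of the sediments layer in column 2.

3760 m

Take the compensation level at the base of the deeper column (depth z_c below the surface of column 1) and equate Σ ρ_i t_i down to z_c; mantle fills any gap and the z_c terms cancel.
Column 1: 30920×2.72 + (z_c − 30920)×3.3
Column 2: 262.1×0 + x×2.5 + 23440×2.7 + (z_c − 262.1 − 23440 − x)×3.3
The z_c×3.3 term appears on both sides and cancels. Collect the known terms of each column as K = Σ(ρt)_known − 3.3 × (depth of known layers): K_1 = 84102.4 − 3.3×30920 = −17933.6; K_2 = 63288 − 3.3×(262.1 + 23440) = −14928.93.
Balance: K_1 = K_2 − x×(3.3 − 2.5), so x = (K_2 − K_1)/(3.3 − 2.5) = 3004.67/0.8 = 3760 m.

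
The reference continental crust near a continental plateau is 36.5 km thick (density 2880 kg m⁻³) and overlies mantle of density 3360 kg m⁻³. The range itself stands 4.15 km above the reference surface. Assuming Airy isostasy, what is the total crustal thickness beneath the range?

65.5 km

Root depth r = h ρ_c / (ρ_m − ρ_c) = 4.15 km × 2880 / 480 = 24.9 km.
Total thickness = T + h + r = 36.5 km + 4.15 km + 24.9 km = 65.5 km.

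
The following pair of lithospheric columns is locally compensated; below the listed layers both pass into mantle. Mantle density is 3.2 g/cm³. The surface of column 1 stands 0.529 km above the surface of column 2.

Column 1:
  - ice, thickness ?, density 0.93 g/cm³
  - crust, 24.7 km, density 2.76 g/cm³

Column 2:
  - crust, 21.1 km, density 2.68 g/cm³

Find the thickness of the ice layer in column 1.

0.792 km

Take the compensation level at the base of the deeper column (depth z_c below the surface of column 1) and equate Σ ρ_i t_i down to z_c; mantle fills any gap and the z_c terms cancel.
Column 1: x×0.93 + 24.7×2.76 + (z_c − 24.7 − x)×3.2
Column 2: 0.529×0 + 21.1×2.68 + (z_c − 0.529 − 21.1)×3.2
The z_c×3.2 term appears on both sides and cancels. Collect the known terms of each column as K = Σ(ρt)_known − 3.2 × (depth of known layers): K_1 = 68.172 − 3.2×24.7 = −10.868; K_2 = 56.548 − 3.2×(0.529 + 21.1) = −12.6648.
Balance: K_1 − x×(3.2 − 0.93) = K_2, so x = (K_1 − K_2)/(3.2 − 0.93) = 1.7968/2.27 = 0.792 km.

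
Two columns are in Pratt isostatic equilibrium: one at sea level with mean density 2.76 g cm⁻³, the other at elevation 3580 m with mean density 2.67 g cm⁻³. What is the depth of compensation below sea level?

ρ_ref D = ρ (D + h) → D (ρ_ref − ρ) = ρ h.
D = ρ h/(ρ_ref − ρ) = 2.67 × 3580 m/(2.76 − 2.67) = 106000 m.

106000 m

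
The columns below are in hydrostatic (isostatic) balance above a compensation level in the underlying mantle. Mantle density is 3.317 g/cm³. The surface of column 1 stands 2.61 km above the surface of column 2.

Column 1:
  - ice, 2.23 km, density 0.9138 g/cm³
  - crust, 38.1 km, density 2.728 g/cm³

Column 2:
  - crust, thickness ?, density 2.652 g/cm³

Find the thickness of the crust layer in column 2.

Take the compensation level at the base of the deeper column (depth z_c below the surface of column 1) and equate Σ ρ_i t_i down to z_c; mantle fills any gap and the z_c terms cancel.
Column 1: 2.23×0.9138 + 38.1×2.728 + (z_c − 40.33)×3.317
Column 2: 2.61×0 + x×2.652 + (z_c − 2.61 − 0 − x)×3.317
The z_c×3.317 term appears on both sides and cancels. Collect the known terms of each column as K = Σ(ρt)_known − 3.317 × (depth of known layers): K_1 = 105.974574 − 3.317×40.33 = −27.800036; K_2 = 0 − 3.317×(2.61 + 0) = −8.65737.
Balance: K_1 = K_2 − x×(3.317 − 2.652), so x = (K_2 − K_1)/(3.317 − 2.652) = 19.1427/0.665 = 28.8 km.

28.8 km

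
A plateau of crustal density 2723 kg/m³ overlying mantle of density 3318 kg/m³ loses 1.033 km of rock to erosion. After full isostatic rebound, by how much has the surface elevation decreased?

0.185 km

Rebound u = e ρ_c/ρ_m = 1.033 km × 2723/3318 = 0.8478 km.
Net surface drop = e − u = 1.033 km − 0.8478 km = e (ρ_m − ρ_c)/ρ_m = 0.185 km.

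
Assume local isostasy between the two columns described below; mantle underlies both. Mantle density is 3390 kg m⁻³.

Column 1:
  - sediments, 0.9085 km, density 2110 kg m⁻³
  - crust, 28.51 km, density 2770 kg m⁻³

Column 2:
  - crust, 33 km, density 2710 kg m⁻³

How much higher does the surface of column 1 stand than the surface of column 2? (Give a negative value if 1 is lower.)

−1.06 km

For any compensation level in the mantle, the mantle terms cancel and isostasy reduces to e = (Σt_1 − Σt_2) − (Σ(ρt)_1 − Σ(ρt)_2) / ρ_m.
Σt_1 = 29.4185 km; Σt_2 = 33 km; Σ(ρt)_1 = 80889.635; Σ(ρt)_2 = 89430 (in km·kg m⁻³).
e = (29.4185 − 33) − (80889.635 − 89430) / 3390 = −1.06 km.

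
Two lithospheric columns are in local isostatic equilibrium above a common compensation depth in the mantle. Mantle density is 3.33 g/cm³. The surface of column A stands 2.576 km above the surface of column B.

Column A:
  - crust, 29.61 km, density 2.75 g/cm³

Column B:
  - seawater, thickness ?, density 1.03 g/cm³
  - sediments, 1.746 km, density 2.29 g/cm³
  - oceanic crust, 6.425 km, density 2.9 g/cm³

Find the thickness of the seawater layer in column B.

1.75 km

Take the compensation level at the base of the deeper column (depth z_c below the surface of column A) and equate Σ ρ_i t_i down to z_c; mantle fills any gap and the z_c terms cancel.
Column A: 29.61×2.75 + (z_c − 29.61)×3.33
Column B: 2.576×0 + x×1.03 + 1.746×2.29 + 6.425×2.9 + (z_c − 2.576 − 8.171 − x)×3.33
The z_c×3.33 term appears on both sides and cancels. Collect the known terms of each column as K = Σ(ρt)_known − 3.33 × (depth of known layers): K_A = 81.4275 − 3.33×29.61 = −17.1738; K_B = 22.63084 − 3.33×(2.576 + 8.171) = −13.15667.
Balance: K_A = K_B − x×(3.33 − 1.03), so x = (K_B − K_A)/(3.33 − 1.03) = 4.01713/2.3 = 1.75 km.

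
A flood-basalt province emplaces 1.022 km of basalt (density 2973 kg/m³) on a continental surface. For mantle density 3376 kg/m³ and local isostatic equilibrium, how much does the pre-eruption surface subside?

Subaerial loading: s = t ρ_load / ρ_m.
s = 1.022 km × 2973/3376 = 0.9 km.

0.9 km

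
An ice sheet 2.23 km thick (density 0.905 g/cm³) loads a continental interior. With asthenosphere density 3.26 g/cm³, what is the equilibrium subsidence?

0.619 km

In Airy isostatic equilibrium: the ice load ρ_ice t is balanced by mantle displaced below, ρ_m s.
s = t ρ_ice / ρ_m = 2.23 km × 0.905/3.26 = 0.619 km.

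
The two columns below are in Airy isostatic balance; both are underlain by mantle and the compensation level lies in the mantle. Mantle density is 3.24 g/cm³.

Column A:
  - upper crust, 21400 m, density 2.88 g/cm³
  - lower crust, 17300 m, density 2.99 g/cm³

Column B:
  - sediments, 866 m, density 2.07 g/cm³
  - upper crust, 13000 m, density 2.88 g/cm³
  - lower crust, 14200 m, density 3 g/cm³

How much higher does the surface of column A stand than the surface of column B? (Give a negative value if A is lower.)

904 m

For any compensation level in the mantle, the mantle terms cancel and isostasy reduces to e = (Σt_A − Σt_B) − (Σ(ρt)_A − Σ(ρt)_B) / ρ_m.
Σt_A = 38700 m; Σt_B = 28066 m; Σ(ρt)_A = 113359; Σ(ρt)_B = 81832.62 (in m·g/cm³).
e = (38700 − 28066) − (113359 − 81832.62) / 3.24 = 904 m.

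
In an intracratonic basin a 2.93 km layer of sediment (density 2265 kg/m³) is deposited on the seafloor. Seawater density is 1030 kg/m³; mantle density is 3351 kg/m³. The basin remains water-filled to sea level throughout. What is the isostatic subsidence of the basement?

Submarine loading: the sediment displaces seawater, and the subsidence is in turn flooded, so s (ρ_m − ρ_w) = t (ρ_sed − ρ_w).
s = 2.93 km × (2265 − 1030) / (3351 − 1030) = 1.56 km.

1.56 km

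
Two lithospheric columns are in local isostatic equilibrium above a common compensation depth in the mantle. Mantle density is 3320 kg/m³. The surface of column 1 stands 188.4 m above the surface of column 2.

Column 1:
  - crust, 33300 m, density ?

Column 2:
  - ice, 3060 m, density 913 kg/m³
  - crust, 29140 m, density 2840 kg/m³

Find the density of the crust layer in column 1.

2660 kg/m³

Take the compensation level at the base of the deeper column (depth z_c below the surface of column 1) and equate Σ ρ_i t_i down to z_c; mantle fills any gap and the z_c terms cancel.
Column 1: 33300×ρ + (z_c − 33300)×3320
Column 2: 188.4×0 + 3060×913 + 29140×2840 + (z_c − 188.4 − 32200)×3320
The z_c×3320 term appears on both sides and cancels. Collect the known terms of each column as K = Σ(ρt)_known − 3320 × (depth of known layers): K_1 = 0 − 3320×33300 = −110556000; K_2 = 85551380 − 3320×(188.4 + 32200) = −21978108.
Balance: K_1 + 33300×ρ = K_2, so ρ = (K_2 − K_1)/33300 = 88577900/33300 = 2660 kg/m³.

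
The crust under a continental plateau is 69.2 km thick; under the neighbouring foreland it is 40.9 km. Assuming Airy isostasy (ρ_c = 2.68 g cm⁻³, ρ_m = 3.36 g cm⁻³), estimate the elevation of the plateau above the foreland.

Excess crust Δ = 69.2 km − 40.9 km = 28.3 km, split between elevation h and root r with h + r = Δ.
Airy balance ρ_c h = (ρ_m − ρ_c) r gives r = h ρ_c/(ρ_m − ρ_c), so h (1 + ρ_c/(ρ_m − ρ_c)) = Δ, i.e. h = Δ (ρ_m − ρ_c)/ρ_m.
h = 28.3 km × 0.68/3.36 = 5.73 km.

5.73 km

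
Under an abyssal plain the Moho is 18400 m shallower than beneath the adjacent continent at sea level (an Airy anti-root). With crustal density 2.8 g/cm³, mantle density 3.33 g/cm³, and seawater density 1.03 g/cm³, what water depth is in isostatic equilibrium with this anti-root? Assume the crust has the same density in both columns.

Replacing a thickness d of crust by seawater at the top must be balanced by replacing crust with mantle at the base: d (ρ_c − ρ_w) = a (ρ_m − ρ_c).
d = a (ρ_m − ρ_c)/(ρ_c − ρ_w) = 18400 m × 0.53/1.77 = 5510 m.

5510 m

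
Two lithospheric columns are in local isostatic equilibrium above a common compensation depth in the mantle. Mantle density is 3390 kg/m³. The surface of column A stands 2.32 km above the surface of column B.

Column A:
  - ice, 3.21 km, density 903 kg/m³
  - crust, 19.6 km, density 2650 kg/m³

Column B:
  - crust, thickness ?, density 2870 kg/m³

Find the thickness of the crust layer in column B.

Take the compensation level at the base of the deeper column (depth z_c below the surface of column A) and equate Σ ρ_i t_i down to z_c; mantle fills any gap and the z_c terms cancel.
Column A: 3.21×903 + 19.6×2650 + (z_c − 22.81)×3390
Column B: 2.32×0 + x×2870 + (z_c − 2.32 − 0 − x)×3390
The z_c×3390 term appears on both sides and cancels. Collect the known terms of each column as K = Σ(ρt)_known − 3390 × (depth of known layers): K_A = 54838.63 − 3390×22.81 = −22487.27; K_B = 0 − 3390×(2.32 + 0) = −7864.8.
Balance: K_A = K_B − x×(3390 − 2870), so x = (K_B − K_A)/(3390 − 2870) = 14622.5/520 = 28.1 km.

28.1 km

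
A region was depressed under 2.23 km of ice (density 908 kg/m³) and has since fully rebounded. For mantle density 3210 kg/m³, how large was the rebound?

Removing the load lets mantle flow back in; uplift u satisfies ρ_ice t = ρ_m u.
u = t ρ_ice/ρ_m = 2.23 km × 908/3210 = 0.631 km.

0.631 km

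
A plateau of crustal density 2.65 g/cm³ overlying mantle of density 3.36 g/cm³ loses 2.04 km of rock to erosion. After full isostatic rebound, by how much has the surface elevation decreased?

Rebound u = e ρ_c/ρ_m = 2.04 km × 2.65/3.36 = 1.609 km.
Net surface drop = e − u = 2.04 km − 1.609 km = e (ρ_m − ρ_c)/ρ_m = 0.431 km.

0.431 km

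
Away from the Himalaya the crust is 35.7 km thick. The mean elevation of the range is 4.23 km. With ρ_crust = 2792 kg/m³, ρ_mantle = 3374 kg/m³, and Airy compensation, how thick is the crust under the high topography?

60.2 km

Root depth r = h ρ_c / (ρ_m − ρ_c) = 4.23 km × 2792 / 582 = 20.29 km.
Total thickness = T + h + r = 35.7 km + 4.23 km + 20.29 km = 60.2 km.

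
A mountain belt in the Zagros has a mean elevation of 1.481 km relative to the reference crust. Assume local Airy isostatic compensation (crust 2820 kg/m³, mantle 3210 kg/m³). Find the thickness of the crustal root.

By Archimedes' principle applied to the lithosphere: the weight of the topography is balanced by the buoyancy of the root, ρ_c h = (ρ_m − ρ_c) r.
r = h · ρ_c / (ρ_m − ρ_c) = 1.481 km × 2820 / (3210 − 2820) = 10.7 km.

10.7 km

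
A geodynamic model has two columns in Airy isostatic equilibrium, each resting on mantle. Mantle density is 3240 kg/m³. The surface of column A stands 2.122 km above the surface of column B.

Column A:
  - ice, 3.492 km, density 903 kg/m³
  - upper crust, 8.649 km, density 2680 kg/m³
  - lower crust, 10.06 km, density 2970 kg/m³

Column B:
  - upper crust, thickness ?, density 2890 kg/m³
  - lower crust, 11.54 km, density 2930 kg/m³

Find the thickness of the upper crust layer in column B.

15.1 km

Take the compensation level at the base of the deeper column (depth z_c below the surface of column A) and equate Σ ρ_i t_i down to z_c; mantle fills any gap and the z_c terms cancel.
Column A: 3.492×903 + 8.649×2680 + 10.06×2970 + (z_c − 22.201)×3240
Column B: 2.122×0 + x×2890 + 11.54×2930 + (z_c − 2.122 − 11.54 − x)×3240
The z_c×3240 term appears on both sides and cancels. Collect the known terms of each column as K = Σ(ρt)_known − 3240 × (depth of known layers): K_A = 56210.796 − 3240×22.201 = −15720.444; K_B = 33812.2 − 3240×(2.122 + 11.54) = −10452.68.
Balance: K_A = K_B − x×(3240 − 2890), so x = (K_B − K_A)/(3240 − 2890) = 5267.76/350 = 15.1 km.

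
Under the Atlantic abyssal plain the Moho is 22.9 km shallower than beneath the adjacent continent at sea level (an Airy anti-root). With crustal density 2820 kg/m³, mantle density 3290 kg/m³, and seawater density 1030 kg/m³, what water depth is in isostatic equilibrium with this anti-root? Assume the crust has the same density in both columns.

Replacing a thickness d of crust by seawater at the top must be balanced by replacing crust with mantle at the base: d (ρ_c − ρ_w) = a (ρ_m − ρ_c).
d = a (ρ_m − ρ_c)/(ρ_c − ρ_w) = 22.9 km × 470/1790 = 6.01 km.

6.01 km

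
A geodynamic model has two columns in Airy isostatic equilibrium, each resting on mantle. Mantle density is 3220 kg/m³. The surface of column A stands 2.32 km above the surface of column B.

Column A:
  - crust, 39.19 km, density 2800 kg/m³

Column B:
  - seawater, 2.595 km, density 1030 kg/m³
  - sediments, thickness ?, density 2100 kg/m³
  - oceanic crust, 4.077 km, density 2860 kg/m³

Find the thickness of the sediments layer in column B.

Take the compensation level at the base of the deeper column (depth z_c below the surface of column A) and equate Σ ρ_i t_i down to z_c; mantle fills any gap and the z_c terms cancel.
Column A: 39.19×2800 + (z_c − 39.19)×3220
Column B: 2.32×0 + 2.595×1030 + x×2100 + 4.077×2860 + (z_c − 2.32 − 6.672 − x)×3220
The z_c×3220 term appears on both sides and cancels. Collect the known terms of each column as K = Σ(ρt)_known − 3220 × (depth of known layers): K_A = 109732 − 3220×39.19 = −16459.8; K_B = 14333.07 − 3220×(2.32 + 6.672) = −14621.17.
Balance: K_A = K_B − x×(3220 − 2100), so x = (K_B − K_A)/(3220 − 2100) = 1838.63/1120 = 1.64 km.

1.64 km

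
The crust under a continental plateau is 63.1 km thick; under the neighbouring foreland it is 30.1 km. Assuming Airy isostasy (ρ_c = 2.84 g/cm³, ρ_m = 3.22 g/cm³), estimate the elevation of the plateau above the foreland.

Excess crust Δ = 63.1 km − 30.1 km = 33 km, split between elevation h and root r with h + r = Δ.
Airy balance ρ_c h = (ρ_m − ρ_c) r gives r = h ρ_c/(ρ_m − ρ_c), so h (1 + ρ_c/(ρ_m − ρ_c)) = Δ, i.e. h = Δ (ρ_m − ρ_c)/ρ_m.
h = 33 km × 0.38/3.22 = 3.89 km.

3.89 km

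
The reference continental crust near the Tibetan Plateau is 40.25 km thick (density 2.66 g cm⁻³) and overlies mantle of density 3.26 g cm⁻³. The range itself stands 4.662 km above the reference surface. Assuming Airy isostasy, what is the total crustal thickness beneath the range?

65.6 km

Root depth r = h ρ_c / (ρ_m − ρ_c) = 4.662 km × 2.66 / 0.6 = 20.67 km.
Total thickness = T + h + r = 40.25 km + 4.662 km + 20.67 km = 65.6 km.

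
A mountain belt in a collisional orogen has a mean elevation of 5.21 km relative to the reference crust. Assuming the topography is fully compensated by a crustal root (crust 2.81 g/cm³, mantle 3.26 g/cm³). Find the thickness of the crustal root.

Balancing pressure at the compensation depth: the weight of the topography is balanced by the buoyancy of the root, ρ_c h = (ρ_m − ρ_c) r.
r = h · ρ_c / (ρ_m − ρ_c) = 5.21 km × 2.81 / (3.26 − 2.81) = 32.5 km.

32.5 km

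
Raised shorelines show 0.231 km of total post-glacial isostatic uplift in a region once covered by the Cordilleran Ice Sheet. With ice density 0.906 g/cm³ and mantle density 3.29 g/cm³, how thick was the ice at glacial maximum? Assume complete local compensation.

0.839 km

u = t ρ_ice/ρ_m → t = u ρ_m/ρ_ice = 0.231 km × 3.29/0.906 = 0.839 km.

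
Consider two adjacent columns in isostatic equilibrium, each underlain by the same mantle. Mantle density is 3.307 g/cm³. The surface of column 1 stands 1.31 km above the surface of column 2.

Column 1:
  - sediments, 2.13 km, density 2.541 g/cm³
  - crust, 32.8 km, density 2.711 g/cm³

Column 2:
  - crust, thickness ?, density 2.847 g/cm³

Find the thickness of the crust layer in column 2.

Take the compensation level at the base of the deeper column (depth z_c below the surface of column 1) and equate Σ ρ_i t_i down to z_c; mantle fills any gap and the z_c terms cancel.
Column 1: 2.13×2.541 + 32.8×2.711 + (z_c − 34.93)×3.307
Column 2: 1.31×0 + x×2.847 + (z_c − 1.31 − 0 − x)×3.307
The z_c×3.307 term appears on both sides and cancels. Collect the known terms of each column as K = Σ(ρt)_known − 3.307 × (depth of known layers): K_1 = 94.33313 − 3.307×34.93 = −21.18038; K_2 = 0 − 3.307×(1.31 + 0) = −4.33217.
Balance: K_1 = K_2 − x×(3.307 − 2.847), so x = (K_2 − K_1)/(3.307 − 2.847) = 16.8482/0.46 = 36.6 km.

36.6 km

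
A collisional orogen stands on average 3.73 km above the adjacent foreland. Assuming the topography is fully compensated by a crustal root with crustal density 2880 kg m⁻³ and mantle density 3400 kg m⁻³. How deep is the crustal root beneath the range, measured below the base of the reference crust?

20.7 km

Equating mass per unit area of the two columns: the weight of the topography is balanced by the buoyancy of the root, ρ_c h = (ρ_m − ρ_c) r.
r = h · ρ_c / (ρ_m − ρ_c) = 3.73 km × 2880 / (3400 − 2880) = 20.7 km.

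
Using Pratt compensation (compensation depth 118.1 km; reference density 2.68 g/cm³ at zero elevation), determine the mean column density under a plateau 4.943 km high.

Pratt balance: ρ_ref D = ρ (D + h).
ρ = ρ_ref D/(D + h) = 2.68 × 118.1 km/(118.1 km + 4.943 km) = 2.57 g/cm³.

2.57 g/cm³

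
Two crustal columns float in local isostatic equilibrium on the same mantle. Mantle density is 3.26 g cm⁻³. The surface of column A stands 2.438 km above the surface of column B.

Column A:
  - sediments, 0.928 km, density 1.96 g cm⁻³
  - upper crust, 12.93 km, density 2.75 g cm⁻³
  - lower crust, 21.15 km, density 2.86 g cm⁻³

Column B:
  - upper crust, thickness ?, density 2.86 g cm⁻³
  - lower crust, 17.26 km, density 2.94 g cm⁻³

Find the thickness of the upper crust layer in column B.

Take the compensation level at the base of the deeper column (depth z_c below the surface of column A) and equate Σ ρ_i t_i down to z_c; mantle fills any gap and the z_c terms cancel.
Column A: 0.928×1.96 + 12.93×2.75 + 21.15×2.86 + (z_c − 35.008)×3.26
Column B: 2.438×0 + x×2.86 + 17.26×2.94 + (z_c − 2.438 − 17.26 − x)×3.26
The z_c×3.26 term appears on both sides and cancels. Collect the known terms of each column as K = Σ(ρt)_known − 3.26 × (depth of known layers): K_A = 97.86538 − 3.26×35.008 = −16.2607; K_B = 50.7444 − 3.26×(2.438 + 17.26) = −13.47108.
Balance: K_A = K_B − x×(3.26 − 2.86), so x = (K_B − K_A)/(3.26 − 2.86) = 2.78962/0.4 = 6.97 km.

6.97 km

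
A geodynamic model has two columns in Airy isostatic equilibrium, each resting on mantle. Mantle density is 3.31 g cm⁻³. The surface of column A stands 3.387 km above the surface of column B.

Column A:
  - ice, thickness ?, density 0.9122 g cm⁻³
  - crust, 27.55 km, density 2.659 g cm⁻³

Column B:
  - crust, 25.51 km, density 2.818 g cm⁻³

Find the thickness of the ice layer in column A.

Take the compensation level at the base of the deeper column (depth z_c below the surface of column A) and equate Σ ρ_i t_i down to z_c; mantle fills any gap and the z_c terms cancel.
Column A: x×0.9122 + 27.55×2.659 + (z_c − 27.55 − x)×3.31
Column B: 3.387×0 + 25.51×2.818 + (z_c − 3.387 − 25.51)×3.31
The z_c×3.31 term appears on both sides and cancels. Collect the known terms of each column as K = Σ(ρt)_known − 3.31 × (depth of known layers): K_A = 73.25545 − 3.31×27.55 = −17.93505; K_B = 71.88718 − 3.31×(3.387 + 25.51) = −23.76189.
Balance: K_A − x×(3.31 − 0.9122) = K_B, so x = (K_A − K_B)/(3.31 − 0.9122) = 5.82684/2.3978 = 2.43 km.

2.43 km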